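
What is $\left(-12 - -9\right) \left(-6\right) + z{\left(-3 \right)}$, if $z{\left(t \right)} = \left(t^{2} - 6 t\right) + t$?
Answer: $42$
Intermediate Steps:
$z{\left(t \right)} = t^{2} - 5 t$
$\left(-12 - -9\right) \left(-6\right) + z{\left(-3 \right)} = \left(-12 - -9\right) \left(-6\right) - 3 \left(-5 - 3\right) = \left(-12 + 9\right) \left(-6\right) - -24 = \left(-3\right) \left(-6\right) + 24 = 18 + 24 = 42$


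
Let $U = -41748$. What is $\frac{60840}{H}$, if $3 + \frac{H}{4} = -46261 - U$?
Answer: $- \frac{7605}{2258} \approx -3.368$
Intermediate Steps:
$H = -18064$ ($H = -12 + 4 \left(-46261 - -41748\right) = -12 + 4 \left(-46261 + 41748\right) = -12 + 4 \left(-4513\right) = -12 - 18052 = -18064$)
$\frac{60840}{H} = \frac{60840}{-18064} = 60840 \left(- \frac{1}{18064}\right) = - \frac{7605}{2258}$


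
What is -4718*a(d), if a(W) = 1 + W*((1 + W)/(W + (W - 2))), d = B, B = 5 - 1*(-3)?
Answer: -28982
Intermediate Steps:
B = 8 (B = 5 + 3 = 8)
d = 8
a(W) = 1 + W*(1 + W)/(-2 + 2*W) (a(W) = 1 + W*((1 + W)/(W + (-2 + W))) = 1 + W*((1 + W)/(-2 + 2*W)) = 1 + W*(1 + W)/(-2 + 2*W))
-4718*a(d) = -2359*(-2 + 8**2 + 3*8)/(-1 + 8) = -2359*(-2 + 64 + 24)/7 = -2359*86/7 = -4718*43/7 = -28982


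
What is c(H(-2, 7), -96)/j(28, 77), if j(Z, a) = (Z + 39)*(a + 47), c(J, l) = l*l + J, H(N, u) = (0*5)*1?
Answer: 2304/2077 ≈ 1.1093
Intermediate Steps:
H(N, u) = 0 (H(N, u) = 0*1 = 0)
c(J, l) = J + l² (c(J, l) = l² + J = J + l²)
j(Z, a) = (39 + Z)*(47 + a)
c(H(-2, 7), -96)/j(28, 77) = (0 + (-96)²)/(1833 + 39*77 + 47*28 + 28*77) = (0 + 9216)/(1833 + 3003 + 1316 + 2156) = 9216/8308 = 9216*(1/8308) = 2304/2077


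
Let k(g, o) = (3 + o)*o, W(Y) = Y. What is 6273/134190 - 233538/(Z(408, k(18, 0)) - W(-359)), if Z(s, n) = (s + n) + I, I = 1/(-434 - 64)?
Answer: -346759091447/1139019630 ≈ -304.44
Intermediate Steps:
I = -1/498 (I = 1/(-498) = -1/498 ≈ -0.0020080)
k(g, o) = o*(3 + o)
Z(s, n) = -1/498 + n + s (Z(s, n) = (s + n) - 1/498 = (n + s) - 1/498 = -1/498 + n + s)
6273/134190 - 233538/(Z(408, k(18, 0)) - W(-359)) = 6273/134190 - 233538/((-1/498 + 0*(3 + 0) + 408) - 1*(-359)) = 6273*(1/134190) - 233538/((-1/498 + 0*3 + 408) + 359) = 697/14910 - 233538/((-1/498 + 0 + 408) + 359) = 697/14910 - 233538/(203183/498 + 359) = 697/14910 - 233538/381965/498 = 697/14910 - 233538*498/381965 = 697/14910 - 116301924/381965 = -346759091447/1139019630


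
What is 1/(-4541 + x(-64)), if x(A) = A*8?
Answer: -1/5053 ≈ -0.00019790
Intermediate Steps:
x(A) = 8*A
1/(-4541 + x(-64)) = 1/(-4541 + 8*(-64)) = 1/(-4541 - 512) = 1/(-5053) = -1/5053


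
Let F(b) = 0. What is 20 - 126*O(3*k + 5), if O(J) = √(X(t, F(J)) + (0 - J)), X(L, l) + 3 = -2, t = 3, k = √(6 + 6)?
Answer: 20 - 126*√(-10 - 6*√3) ≈ 20.0 - 568.99*I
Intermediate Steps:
k = 2*√3 (k = √12 = 2*√3 ≈ 3.4641)
X(L, l) = -5 (X(L, l) = -3 - 2 = -5)
O(J) = √(-5 - J) (O(J) = √(-5 + (0 - J)) = √(-5 - J))
20 - 126*O(3*k + 5) = 20 - 126*√(-5 - (3*(2*√3) + 5)) = 20 - 126*√(-5 - (6*√3 + 5)) = 20 - 126*√(-5 - (5 + 6*√3)) = 20 - 126*√(-5 + (-5 - 6*√3)) = 20 - 126*√(-10 - 6*√3)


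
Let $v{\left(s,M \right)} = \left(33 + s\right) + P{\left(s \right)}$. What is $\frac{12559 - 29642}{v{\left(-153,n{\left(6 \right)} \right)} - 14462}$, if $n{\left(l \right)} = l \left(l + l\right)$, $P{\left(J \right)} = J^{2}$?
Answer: $- \frac{17083}{8827} \approx -1.9353$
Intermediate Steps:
$n{\left(l \right)} = 2 l^{2}$ ($n{\left(l \right)} = l 2 l = 2 l^{2}$)
$v{\left(s,M \right)} = 33 + s + s^{2}$ ($v{\left(s,M \right)} = \left(33 + s\right) + s^{2} = 33 + s + s^{2}$)
$\frac{12559 - 29642}{v{\left(-153,n{\left(6 \right)} \right)} - 14462} = \frac{12559 - 29642}{\left(33 - 153 + \left(-153\right)^{2}\right) - 14462} = \frac{12559 - 29642}{\left(33 - 153 + 23409\right) - 14462} = \frac{12559 - 29642}{23289 - 14462} = - \frac{17083}{8827}$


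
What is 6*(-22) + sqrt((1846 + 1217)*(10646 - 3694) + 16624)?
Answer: -132 + 10*sqrt(213106) ≈ 4484.3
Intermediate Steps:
6*(-22) + sqrt((1846 + 1217)*(10646 - 3694) + 16624) = -132 + sqrt(3063*6952 + 16624) = -132 + sqrt(21293976 + 16624) = -132 + sqrt(21310600) = -132 + 10*sqrt(213106)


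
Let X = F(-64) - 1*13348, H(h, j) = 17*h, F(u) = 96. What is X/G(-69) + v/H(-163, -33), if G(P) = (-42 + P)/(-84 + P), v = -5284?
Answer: -1872590384/102527 ≈ -18264.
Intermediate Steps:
X = -13252 (X = 96 - 1*13348 = 96 - 13348 = -13252)
G(P) = (-42 + P)/(-84 + P)
X/G(-69) + v/H(-163, -33) = -13252*(-84 - 69)/(-42 - 69) - 5284/(17*(-163)) = -13252/(-111/(-153)) - 5284/(-2771) = -13252/((-1/153*(-111))) - 5284*(-1/2771) = -13252/37/51 + 5284/2771 = -13252*51/37 + 5284/2771 = -675852/37 + 5284/2771 = -1872590384/102527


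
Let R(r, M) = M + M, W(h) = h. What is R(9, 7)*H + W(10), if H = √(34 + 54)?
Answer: 10 + 28*√22 ≈ 141.33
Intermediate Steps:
H = 2*√22 (H = √88 = 2*√22 ≈ 9.3808)
R(r, M) = 2*M
R(9, 7)*H + W(10) = (2*7)*(2*√22) + 10 = 14*(2*√22) + 10 = 28*√22 + 10 = 10 + 28*√22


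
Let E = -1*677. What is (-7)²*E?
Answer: -33173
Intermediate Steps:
E = -677
(-7)²*E = (-7)²*(-677) = 49*(-677) = -33173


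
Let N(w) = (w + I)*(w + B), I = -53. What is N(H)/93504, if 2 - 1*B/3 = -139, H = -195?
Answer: -589/974 ≈ -0.60472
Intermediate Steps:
B = 423 (B = 6 - 3*(-139) = 6 + 417 = 423)
N(w) = (-53 + w)*(423 + w) (N(w) = (w - 53)*(w + 423) = (-53 + w)*(423 + w))
N(H)/93504 = (-22419 + (-195)² + 370*(-195))/93504 = (-22419 + 38025 - 72150)*(1/93504) = -56544*1/93504 = -589/974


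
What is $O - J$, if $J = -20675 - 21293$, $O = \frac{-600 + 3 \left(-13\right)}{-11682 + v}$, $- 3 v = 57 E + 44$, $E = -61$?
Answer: $\frac{1326736301}{31613} \approx 41968.0$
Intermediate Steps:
$v = \frac{3433}{3}$ ($v = - \frac{57 \left(-61\right) + 44}{3} = - \frac{-3477 + 44}{3} = \left(- \frac{1}{3}\right) \left(-3433\right) = \frac{3433}{3} \approx 1144.3$)
$O = \frac{1917}{31613}$ ($O = \frac{-600 + 3 \left(-13\right)}{-11682 + \frac{3433}{3}} = \frac{-600 - 39}{- \frac{31613}{3}} = \left(-639\right) \left(- \frac{3}{31613}\right) = \frac{1917}{31613} \approx 0.06064$)
$J = -41968$ ($J = -20675 - 21293 = -41968$)
$O - J = \frac{1917}{31613} - -41968 = \frac{1917}{31613} + 41968 = \frac{1326736301}{31613}$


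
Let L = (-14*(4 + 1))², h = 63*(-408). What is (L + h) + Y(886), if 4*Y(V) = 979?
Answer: -82237/4 ≈ -20559.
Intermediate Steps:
Y(V) = 979/4 (Y(V) = (¼)*979 = 979/4)
h = -25704
L = 4900 (L = (-14*5)² = (-70)² = 4900)
(L + h) + Y(886) = (4900 - 25704) + 979/4 = -20804 + 979/4 = -82237/4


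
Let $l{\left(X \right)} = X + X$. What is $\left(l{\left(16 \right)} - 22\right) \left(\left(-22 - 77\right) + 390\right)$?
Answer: $2910$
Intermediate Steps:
$l{\left(X \right)} = 2 X$
$\left(l{\left(16 \right)} - 22\right) \left(\left(-22 - 77\right) + 390\right) = \left(2 \cdot 16 - 22\right) \left(\left(-22 - 77\right) + 390\right) = \left(32 - 22\right) \left(-99 + 390\right) = 10 \cdot 291 = 2910$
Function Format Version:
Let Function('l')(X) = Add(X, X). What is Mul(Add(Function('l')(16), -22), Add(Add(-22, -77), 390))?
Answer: 2910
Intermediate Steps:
Function('l')(X) = Mul(2, X)
Mul(Add(Function('l')(16), -22), Add(Add(-22, -77), 390)) = Mul(Add(Mul(2, 16), -22), Add(Add(-22, -77), 390)) = Mul(Add(32, -22), Add(-99, 390)) = Mul(10, 291) = 2910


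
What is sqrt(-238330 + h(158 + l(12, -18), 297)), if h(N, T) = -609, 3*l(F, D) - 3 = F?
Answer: I*sqrt(238939) ≈ 488.81*I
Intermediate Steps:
l(F, D) = 1 + F/3
sqrt(-238330 + h(158 + l(12, -18), 297)) = sqrt(-238330 - 609) = sqrt(-238939) = I*sqrt(238939)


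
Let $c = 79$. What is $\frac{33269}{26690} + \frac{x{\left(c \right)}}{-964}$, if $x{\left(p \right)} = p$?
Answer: $\frac{881259}{756740} \approx 1.1645$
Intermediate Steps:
$\frac{33269}{26690} + \frac{x{\left(c \right)}}{-964} = \frac{33269}{26690} + \frac{79}{-964} = 33269 \cdot \frac{1}{26690} + 79 \left(- \frac{1}{964}\right) = \frac{1957}{1570} - \frac{79}{964} = \frac{881259}{756740}$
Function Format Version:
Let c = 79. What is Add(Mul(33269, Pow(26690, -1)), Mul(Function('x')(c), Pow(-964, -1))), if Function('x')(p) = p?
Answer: Rational(881259, 756740) ≈ 1.1645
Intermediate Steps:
Add(Mul(33269, Pow(26690, -1)), Mul(Function('x')(c), Pow(-964, -1))) = Add(Mul(33269, Pow(26690, -1)), Mul(79, Pow(-964, -1))) = Add(Mul(33269, Rational(1, 26690)), Mul(79, Rational(-1, 964))) = Add(Rational(1957, 1570), Rational(-79, 964)) = Rational(881259, 756740)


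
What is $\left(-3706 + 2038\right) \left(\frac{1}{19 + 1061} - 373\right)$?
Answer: $\frac{55994621}{90} \approx 6.2216 \cdot 10^{5}$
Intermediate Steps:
$\left(-3706 + 2038\right) \left(\frac{1}{19 + 1061} - 373\right) = - 1668 \left(\frac{1}{1080} - 373\right) = \left(-1668\right) \left(- \frac{402839}{1080}\right) = \frac{55994621}{90}$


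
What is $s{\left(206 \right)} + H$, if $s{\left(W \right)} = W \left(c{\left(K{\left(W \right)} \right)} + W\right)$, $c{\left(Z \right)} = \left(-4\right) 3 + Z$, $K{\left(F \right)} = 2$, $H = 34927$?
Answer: $75303$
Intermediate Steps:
$c{\left(Z \right)} = -12 + Z$
$s{\left(W \right)} = W \left(-10 + W\right)$ ($s{\left(W \right)} = W \left(\left(-12 + 2\right) + W\right) = W \left(-10 + W\right)$)
$s{\left(206 \right)} + H = 206 \left(-10 + 206\right) + 34927 = 206 \cdot 196 + 34927 = 40376 + 34927 = 75303$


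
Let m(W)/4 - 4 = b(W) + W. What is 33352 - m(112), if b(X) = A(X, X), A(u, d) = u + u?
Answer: 31992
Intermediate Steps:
A(u, d) = 2*u
b(X) = 2*X
m(W) = 16 + 12*W (m(W) = 16 + 4*(2*W + W) = 16 + 4*(3*W) = 16 + 12*W)
33352 - m(112) = 33352 - (16 + 12*112) = 33352 - (16 + 1344) = 33352 - 1*1360 = 33352 - 1360 = 31992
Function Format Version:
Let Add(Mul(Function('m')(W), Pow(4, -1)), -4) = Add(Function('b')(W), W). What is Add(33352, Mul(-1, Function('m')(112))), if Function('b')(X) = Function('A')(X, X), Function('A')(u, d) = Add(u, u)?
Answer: 31992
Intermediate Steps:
Function('A')(u, d) = Mul(2, u)
Function('b')(X) = Mul(2, X)
Function('m')(W) = Add(16, Mul(12, W)) (Function('m')(W) = Add(16, Mul(4, Add(Mul(2, W), W))) = Add(16, Mul(4, Mul(3, W))) = Add(16, Mul(12, W)))
Add(33352, Mul(-1, Function('m')(112))) = Add(33352, Mul(-1, Add(16, Mul(12, 112)))) = Add(33352, Mul(-1, Add(16, 1344))) = Add(33352, Mul(-1, 1360)) = Add(33352, -1360) = 31992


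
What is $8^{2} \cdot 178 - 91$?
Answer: $11301$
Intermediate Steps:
$8^{2} \cdot 178 - 91 = 64 \cdot 178 - 91 = 11392 - 91 = 11301$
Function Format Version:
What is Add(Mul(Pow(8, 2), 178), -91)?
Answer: 11301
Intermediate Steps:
Add(Mul(Pow(8, 2), 178), -91) = Add(Mul(64, 178), -91) = Add(11392, -91) = 11301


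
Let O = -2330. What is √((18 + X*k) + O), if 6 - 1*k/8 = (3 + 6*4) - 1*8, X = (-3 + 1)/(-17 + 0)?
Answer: 2*I*√167926/17 ≈ 48.21*I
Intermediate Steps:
X = 2/17 (X = -2/(-17) = -2*(-1/17) = 2/17 ≈ 0.11765)
k = -104 (k = 48 - 8*((3 + 6*4) - 1*8) = 48 - 8*((3 + 24) - 8) = 48 - 8*(27 - 8) = 48 - 8*19 = 48 - 152 = -104)
√((18 + X*k) + O) = √((18 + (2/17)*(-104)) - 2330) = √((18 - 208/17) - 2330) = √(98/17 - 2330) = √(-39512/17) = 2*I*√167926/17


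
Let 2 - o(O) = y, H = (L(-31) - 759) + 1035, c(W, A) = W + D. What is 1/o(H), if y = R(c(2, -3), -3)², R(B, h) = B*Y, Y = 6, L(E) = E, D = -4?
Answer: -1/142 ≈ -0.0070423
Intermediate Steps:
c(W, A) = -4 + W (c(W, A) = W - 4 = -4 + W)
H = 245 (H = (-31 - 759) + 1035 = -790 + 1035 = 245)
R(B, h) = 6*B (R(B, h) = B*6 = 6*B)
y = 144 (y = (6*(-4 + 2))² = (6*(-2))² = (-12)² = 144)
o(O) = -142 (o(O) = 2 - 1*144 = 2 - 144 = -142)
1/o(H) = 1/(-142) = -1/142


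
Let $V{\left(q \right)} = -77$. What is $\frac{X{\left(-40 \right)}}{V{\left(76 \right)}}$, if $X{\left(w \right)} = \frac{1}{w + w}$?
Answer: $\frac{1}{6160} \approx 0.00016234$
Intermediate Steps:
$X{\left(w \right)} = \frac{1}{2 w}$
$\frac{X{\left(-40 \right)}}{V{\left(76 \right)}} = \frac{\frac{1}{2} \frac{1}{-40}}{-77} = \frac{1}{2} \left(- \frac{1}{40}\right) \left(- \frac{1}{77}\right) = \left(- \frac{1}{80}\right) \left(- \frac{1}{77}\right) = \frac{1}{6160}$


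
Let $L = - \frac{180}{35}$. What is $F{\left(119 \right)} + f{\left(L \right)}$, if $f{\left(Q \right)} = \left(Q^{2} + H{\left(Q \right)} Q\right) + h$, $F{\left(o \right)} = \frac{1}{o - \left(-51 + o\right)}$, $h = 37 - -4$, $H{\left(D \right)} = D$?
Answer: $\frac{234700}{2499} \approx 93.918$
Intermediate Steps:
$h = 41$ ($h = 37 + 4 = 41$)
$L = - \frac{36}{7}$ ($L = \left(-180\right) \frac{1}{35} = - \frac{36}{7} \approx -5.1429$)
$F{\left(o \right)} = \frac{1}{51}$
$f{\left(Q \right)} = 41 + 2 Q^{2}$ ($f{\left(Q \right)} = \left(Q^{2} + Q Q\right) + 41 = \left(Q^{2} + Q^{2}\right) + 41 = 2 Q^{2} + 41 = 41 + 2 Q^{2}$)
$F{\left(119 \right)} + f{\left(L \right)} = \frac{1}{51} + \left(41 + 2 \left(- \frac{36}{7}\right)^{2}\right) = \frac{1}{51} + \left(41 + 2 \cdot \frac{1296}{49}\right) = \frac{1}{51} + \left(41 + \frac{2592}{49}\right) = \frac{1}{51} + \frac{4601}{49} = \frac{234700}{2499}$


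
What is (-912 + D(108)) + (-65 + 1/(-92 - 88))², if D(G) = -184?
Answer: 101403001/32400 ≈ 3129.7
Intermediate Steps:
(-912 + D(108)) + (-65 + 1/(-92 - 88))² = (-912 - 184) + (-65 + 1/(-92 - 88))² = -1096 + (-65 + 1/(-180))² = -1096 + (-65 - 1/180)² = -1096 + (-11701/180)² = -1096 + 136913401/32400 = 101403001/32400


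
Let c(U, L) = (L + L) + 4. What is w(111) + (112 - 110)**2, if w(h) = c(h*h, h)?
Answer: 230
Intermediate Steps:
c(U, L) = 4 + 2*L (c(U, L) = 2*L + 4 = 4 + 2*L)
w(h) = 4 + 2*h
w(111) + (112 - 110)**2 = (4 + 2*111) + (112 - 110)**2 = (4 + 222) + 2**2 = 226 + 4 = 230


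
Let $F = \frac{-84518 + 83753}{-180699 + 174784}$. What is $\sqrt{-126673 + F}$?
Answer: $\frac{i \sqrt{1048978042}}{91} \approx 355.91 i$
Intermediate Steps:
$F = \frac{153}{1183}$ ($F = - \frac{765}{-5915} = \left(-765\right) \left(- \frac{1}{5915}\right) = \frac{153}{1183} \approx 0.12933$)
$\sqrt{-126673 + F} = \sqrt{-126673 + \frac{153}{1183}} = \sqrt{- \frac{149854006}{1183}} = \frac{i \sqrt{1048978042}}{91}$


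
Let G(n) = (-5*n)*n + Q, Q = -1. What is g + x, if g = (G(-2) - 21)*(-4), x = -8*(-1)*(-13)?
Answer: 64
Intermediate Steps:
G(n) = -1 - 5*n**2 (G(n) = (-5*n)*n - 1 = -5*n**2 - 1 = -1 - 5*n**2)
x = -104 (x = 8*(-13) = -104)
g = 168 (g = ((-1 - 5*(-2)**2) - 21)*(-4) = ((-1 - 5*4) - 21)*(-4) = ((-1 - 20) - 21)*(-4) = (-21 - 21)*(-4) = -42*(-4) = 168)
g + x = 168 - 104 = 64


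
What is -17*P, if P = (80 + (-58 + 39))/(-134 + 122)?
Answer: 1037/12 ≈ 86.417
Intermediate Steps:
P = -61/12 (P = (80 - 19)/(-12) = 61*(-1/12) = -61/12 ≈ -5.0833)
-17*P = -17*(-61/12) = 1037/12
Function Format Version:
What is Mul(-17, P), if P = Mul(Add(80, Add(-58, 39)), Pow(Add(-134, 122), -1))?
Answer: Rational(1037, 12) ≈ 86.417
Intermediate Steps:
P = Rational(-61, 12) (P = Mul(Add(80, -19), Pow(-12, -1)) = Mul(61, Rational(-1, 12)) = Rational(-61, 12) ≈ -5.0833)
Mul(-17, P) = Mul(-17, Rational(-61, 12)) = Rational(1037, 12)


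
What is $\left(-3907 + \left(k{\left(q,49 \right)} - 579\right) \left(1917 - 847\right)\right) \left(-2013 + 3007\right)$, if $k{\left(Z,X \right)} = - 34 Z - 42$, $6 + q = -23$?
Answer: $384323142$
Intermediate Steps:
$q = -29$ ($q = -6 - 23 = -29$)
$k{\left(Z,X \right)} = -42 - 34 Z$
$\left(-3907 + \left(k{\left(q,49 \right)} - 579\right) \left(1917 - 847\right)\right) \left(-2013 + 3007\right) = \left(-3907 + \left(\left(-42 - -986\right) - 579\right) \left(1917 - 847\right)\right) \left(-2013 + 3007\right) = \left(-3907 + \left(\left(-42 + 986\right) - 579\right) 1070\right) 994 = \left(-3907 + \left(944 - 579\right) 1070\right) 994 = \left(-3907 + 365 \cdot 1070\right) 994 = \left(-3907 + 390550\right) 994 = 386643 \cdot 994 = 384323142$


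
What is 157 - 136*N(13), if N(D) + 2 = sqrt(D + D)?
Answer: 429 - 136*sqrt(26) ≈ -264.47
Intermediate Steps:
N(D) = -2 + sqrt(2)*sqrt(D) (N(D) = -2 + sqrt(D + D) = -2 + sqrt(2*D) = -2 + sqrt(2)*sqrt(D))
157 - 136*N(13) = 157 - 136*(-2 + sqrt(2)*sqrt(13)) = 157 - 136*(-2 + sqrt(26)) = 157 + (272 - 136*sqrt(26)) = 429 - 136*sqrt(26)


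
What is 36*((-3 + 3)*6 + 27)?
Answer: 972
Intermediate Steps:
36*((-3 + 3)*6 + 27) = 36*(0*6 + 27) = 36*(0 + 27) = 36*27 = 972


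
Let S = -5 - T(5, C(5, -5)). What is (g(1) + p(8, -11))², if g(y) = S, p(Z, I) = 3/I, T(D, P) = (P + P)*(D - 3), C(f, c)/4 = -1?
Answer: 13924/121 ≈ 115.07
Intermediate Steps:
C(f, c) = -4 (C(f, c) = 4*(-1) = -4)
T(D, P) = 2*P*(-3 + D) (T(D, P) = (2*P)*(-3 + D) = 2*P*(-3 + D))
S = 11 (S = -5 - 2*(-4)*(-3 + 5) = -5 - 2*(-4)*2 = -5 - 1*(-16) = -5 + 16 = 11)
g(y) = 11
(g(1) + p(8, -11))² = (11 + 3/(-11))² = (11 + 3*(-1/11))² = (11 - 3/11)² = (118/11)² = 13924/121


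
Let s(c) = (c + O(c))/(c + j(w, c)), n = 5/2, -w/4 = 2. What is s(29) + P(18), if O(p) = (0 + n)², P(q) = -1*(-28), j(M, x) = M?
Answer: 831/28 ≈ 29.679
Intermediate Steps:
w = -8 (w = -4*2 = -8)
n = 5/2 (n = 5*(½) = 5/2 ≈ 2.5000)
P(q) = 28
O(p) = 25/4 (O(p) = (0 + 5/2)² = (5/2)² = 25/4)
s(c) = (25/4 + c)/(-8 + c) (s(c) = (c + 25/4)/(c - 8) = (25/4 + c)/(-8 + c))
s(29) + P(18) = (25/4 + 29)/(-8 + 29) + 28 = (141/4)/21 + 28 = (1/21)*(141/4) + 28 = 47/28 + 28 = 831/28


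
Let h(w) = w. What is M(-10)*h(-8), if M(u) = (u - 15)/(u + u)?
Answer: -10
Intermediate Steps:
M(u) = (-15 + u)/(2*u) (M(u) = (-15 + u)/((2*u)) = (-15 + u)*(1/(2*u)) = (-15 + u)/(2*u))
M(-10)*h(-8) = ((½)*(-15 - 10)/(-10))*(-8) = ((½)*(-⅒)*(-25))*(-8) = (5/4)*(-8) = -10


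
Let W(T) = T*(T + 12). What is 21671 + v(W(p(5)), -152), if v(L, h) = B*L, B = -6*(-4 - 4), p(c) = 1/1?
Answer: 22295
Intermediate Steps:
p(c) = 1 (p(c) = 1*1 = 1)
W(T) = T*(12 + T)
B = 48 (B = -6*(-8) = 48)
v(L, h) = 48*L
21671 + v(W(p(5)), -152) = 21671 + 48*(1*(12 + 1)) = 21671 + 48*(1*13) = 21671 + 48*13 = 21671 + 624 = 22295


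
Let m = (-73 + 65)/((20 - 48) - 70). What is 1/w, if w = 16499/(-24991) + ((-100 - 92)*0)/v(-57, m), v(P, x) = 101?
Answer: -24991/16499 ≈ -1.5147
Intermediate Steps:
m = 4/49 (m = -8/(-28 - 70) = -8/(-98) = -8*(-1/98) = 4/49 ≈ 0.081633)
w = -16499/24991 (w = 16499/(-24991) + ((-100 - 92)*0)/101 = 16499*(-1/24991) - 192*0*(1/101) = -16499/24991 + 0*(1/101) = -16499/24991 + 0 = -16499/24991 ≈ -0.66020)
1/w = 1/(-16499/24991) = -24991/16499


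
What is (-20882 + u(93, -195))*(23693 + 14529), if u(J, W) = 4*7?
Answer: -797081588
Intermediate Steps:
u(J, W) = 28
(-20882 + u(93, -195))*(23693 + 14529) = (-20882 + 28)*(23693 + 14529) = -20854*38222 = -797081588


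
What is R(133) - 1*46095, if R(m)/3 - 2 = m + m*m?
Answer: 7377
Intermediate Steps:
R(m) = 6 + 3*m + 3*m² (R(m) = 6 + 3*(m + m*m) = 6 + 3*(m + m²) = 6 + (3*m + 3*m²) = 6 + 3*m + 3*m²)
R(133) - 1*46095 = (6 + 3*133 + 3*133²) - 1*46095 = (6 + 399 + 3*17689) - 46095 = (6 + 399 + 53067) - 46095 = 53472 - 46095 = 7377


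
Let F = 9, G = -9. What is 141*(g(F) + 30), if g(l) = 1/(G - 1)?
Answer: 42159/10 ≈ 4215.9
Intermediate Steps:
g(l) = -⅒ (g(l) = 1/(-9 - 1) = 1/(-10) = -⅒)
141*(g(F) + 30) = 141*(-⅒ + 30) = 141*(299/10) = 42159/10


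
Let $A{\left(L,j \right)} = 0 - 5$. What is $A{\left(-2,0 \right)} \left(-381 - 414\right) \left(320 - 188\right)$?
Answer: $524700$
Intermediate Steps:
$A{\left(L,j \right)} = -5$ ($A{\left(L,j \right)} = 0 - 5 = -5$)
$A{\left(-2,0 \right)} \left(-381 - 414\right) \left(320 - 188\right) = - 5 \left(-381 - 414\right) \left(320 - 188\right) = - 5 \left(\left(-795\right) 132\right) = \left(-5\right) \left(-104940\right) = 524700$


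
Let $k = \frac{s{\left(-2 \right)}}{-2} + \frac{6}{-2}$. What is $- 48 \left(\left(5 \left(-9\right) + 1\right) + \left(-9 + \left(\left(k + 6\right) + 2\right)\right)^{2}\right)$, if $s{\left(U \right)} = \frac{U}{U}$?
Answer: $1140$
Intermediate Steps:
$s{\left(U \right)} = 1$
$k = - \frac{7}{2}$ ($k = 1 \frac{1}{-2} + \frac{6}{-2} = 1 \left(- \frac{1}{2}\right) + 6 \left(- \frac{1}{2}\right) = - \frac{1}{2} - 3 = - \frac{7}{2} \approx -3.5$)
$- 48 \left(\left(5 \left(-9\right) + 1\right) + \left(-9 + \left(\left(k + 6\right) + 2\right)\right)^{2}\right) = - 48 \left(\left(5 \left(-9\right) + 1\right) + \left(-9 + \left(\left(- \frac{7}{2} + 6\right) + 2\right)\right)^{2}\right) = - 48 \left(\left(-45 + 1\right) + \left(-9 + \left(\frac{5}{2} + 2\right)\right)^{2}\right) = - 48 \left(-44 + \left(-9 + \frac{9}{2}\right)^{2}\right) = - 48 \left(-44 + \left(- \frac{9}{2}\right)^{2}\right) = - 48 \left(-44 + \frac{81}{4}\right) = \left(-48\right) \left(- \frac{95}{4}\right) = 1140$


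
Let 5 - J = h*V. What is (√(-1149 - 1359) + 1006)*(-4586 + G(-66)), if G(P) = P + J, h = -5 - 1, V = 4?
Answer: -4650738 - 9246*I*√627 ≈ -4.6507e+6 - 2.3152e+5*I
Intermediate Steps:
h = -6
J = 29 (J = 5 - (-6)*4 = 5 - 1*(-24) = 5 + 24 = 29)
G(P) = 29 + P (G(P) = P + 29 = 29 + P)
(√(-1149 - 1359) + 1006)*(-4586 + G(-66)) = (√(-1149 - 1359) + 1006)*(-4586 + (29 - 66)) = (√(-2508) + 1006)*(-4586 - 37) = (2*I*√627 + 1006)*(-4623) = (1006 + 2*I*√627)*(-4623) = -4650738 - 9246*I*√627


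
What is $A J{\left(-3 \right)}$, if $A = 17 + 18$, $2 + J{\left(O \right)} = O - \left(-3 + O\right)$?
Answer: $35$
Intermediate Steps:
$J{\left(O \right)} = 1$ ($J{\left(O \right)} = -2 + \left(O - \left(-3 + O\right)\right) = -2 + 3 = 1$)
$A = 35$
$A J{\left(-3 \right)} = 35 \cdot 1 = 35$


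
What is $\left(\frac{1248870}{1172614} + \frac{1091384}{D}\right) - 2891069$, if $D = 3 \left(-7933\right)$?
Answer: $- \frac{40341214985113540}{13953520293} \approx -2.8911 \cdot 10^{6}$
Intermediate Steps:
$D = -23799$
$\left(\frac{1248870}{1172614} + \frac{1091384}{D}\right) - 2891069 = \left(\frac{1248870}{1172614} + \frac{1091384}{-23799}\right) - 2891069 = \left(1248870 \cdot \frac{1}{1172614} + 1091384 \left(- \frac{1}{23799}\right)\right) - 2891069 = \left(\frac{624435}{586307} - \frac{1091384}{23799}\right) - 2891069 = - \frac{625025150323}{13953520293} - 2891069 = - \frac{40341214985113540}{13953520293}$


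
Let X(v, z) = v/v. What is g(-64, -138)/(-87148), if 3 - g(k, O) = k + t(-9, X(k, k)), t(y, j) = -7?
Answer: -37/43574 ≈ -0.00084913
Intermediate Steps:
X(v, z) = 1
g(k, O) = 10 - k (g(k, O) = 3 - (k - 7) = 3 - (-7 + k) = 3 + (7 - k) = 10 - k)
g(-64, -138)/(-87148) = (10 - 1*(-64))/(-87148) = (10 + 64)*(-1/87148) = 74*(-1/87148) = -37/43574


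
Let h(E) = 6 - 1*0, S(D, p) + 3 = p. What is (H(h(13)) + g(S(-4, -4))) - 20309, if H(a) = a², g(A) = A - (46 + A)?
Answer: -20319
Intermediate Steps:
S(D, p) = -3 + p
g(A) = -46 (g(A) = A + (-46 - A) = -46)
h(E) = 6 (h(E) = 6 + 0 = 6)
(H(h(13)) + g(S(-4, -4))) - 20309 = (6² - 46) - 20309 = (36 - 46) - 20309 = -10 - 20309 = -20319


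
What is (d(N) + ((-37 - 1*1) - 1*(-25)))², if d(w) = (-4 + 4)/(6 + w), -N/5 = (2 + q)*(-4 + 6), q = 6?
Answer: 169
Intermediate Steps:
N = -80 (N = -5*(2 + 6)*(-4 + 6) = -40*2 = -5*16 = -80)
d(w) = 0 (d(w) = 0/(6 + w) = 0)
(d(N) + ((-37 - 1*1) - 1*(-25)))² = (0 + ((-37 - 1*1) - 1*(-25)))² = (0 + ((-37 - 1) + 25))² = (0 + (-38 + 25))² = (0 - 13)² = (-13)² = 169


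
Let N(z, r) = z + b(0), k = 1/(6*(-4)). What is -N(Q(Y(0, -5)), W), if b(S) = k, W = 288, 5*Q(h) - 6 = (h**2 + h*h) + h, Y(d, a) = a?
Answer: -1219/120 ≈ -10.158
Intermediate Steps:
Q(h) = 6/5 + h/5 + 2*h**2/5 (Q(h) = 6/5 + ((h**2 + h*h) + h)/5 = 6/5 + ((h**2 + h**2) + h)/5 = 6/5 + (2*h**2 + h)/5 = 6/5 + (h + 2*h**2)/5 = 6/5 + (h/5 + 2*h**2/5) = 6/5 + h/5 + 2*h**2/5)
k = -1/24 (k = 1/(-24) = -1/24 ≈ -0.041667)
b(S) = -1/24
N(z, r) = -1/24 + z (N(z, r) = z - 1/24 = -1/24 + z)
-N(Q(Y(0, -5)), W) = -(-1/24 + (6/5 + (1/5)*(-5) + (2/5)*(-5)**2)) = -(-1/24 + (6/5 - 1 + (2/5)*25)) = -(-1/24 + (6/5 - 1 + 10)) = -(-1/24 + 51/5) = -1*1219/120 = -1219/120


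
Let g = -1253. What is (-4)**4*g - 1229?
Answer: -321997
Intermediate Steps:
(-4)**4*g - 1229 = (-4)**4*(-1253) - 1229 = 256*(-1253) - 1229 = -320768 - 1229 = -321997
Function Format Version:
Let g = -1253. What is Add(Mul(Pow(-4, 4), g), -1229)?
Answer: -321997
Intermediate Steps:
Add(Mul(Pow(-4, 4), g), -1229) = Add(Mul(Pow(-4, 4), -1253), -1229) = Add(Mul(256, -1253), -1229) = Add(-320768, -1229) = -321997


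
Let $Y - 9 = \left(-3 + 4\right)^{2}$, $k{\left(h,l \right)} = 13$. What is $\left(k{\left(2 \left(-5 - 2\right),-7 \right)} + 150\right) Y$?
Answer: $1630$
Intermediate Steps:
$Y = 10$ ($Y = 9 + \left(-3 + 4\right)^{2} = 9 + 1^{2} = 9 + 1 = 10$)
$\left(k{\left(2 \left(-5 - 2\right),-7 \right)} + 150\right) Y = \left(13 + 150\right) 10 = 163 \cdot 10 = 1630$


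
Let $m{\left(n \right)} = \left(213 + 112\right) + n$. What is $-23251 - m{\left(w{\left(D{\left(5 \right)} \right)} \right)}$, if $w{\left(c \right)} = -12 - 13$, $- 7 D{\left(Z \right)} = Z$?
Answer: $-23551$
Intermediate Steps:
$D{\left(Z \right)} = - \frac{Z}{7}$
$w{\left(c \right)} = -25$
$m{\left(n \right)} = 325 + n$
$-23251 - m{\left(w{\left(D{\left(5 \right)} \right)} \right)} = -23251 - \left(325 - 25\right) = -23251 - 300 = -23551$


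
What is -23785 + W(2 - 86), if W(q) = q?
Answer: -23869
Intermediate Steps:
-23785 + W(2 - 86) = -23785 + (2 - 86) = -23785 - 84 = -23869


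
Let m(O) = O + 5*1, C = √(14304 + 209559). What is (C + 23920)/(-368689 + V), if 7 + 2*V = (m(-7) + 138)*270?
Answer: -9568/140133 - 2*√223863/700665 ≈ -0.069629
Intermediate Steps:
C = √223863 ≈ 473.14
m(O) = 5 + O (m(O) = O + 5 = 5 + O)
V = 36713/2 (V = -7/2 + (((5 - 7) + 138)*270)/2 = -7/2 + ((-2 + 138)*270)/2 = -7/2 + (136*270)/2 = -7/2 + (½)*36720 = -7/2 + 18360 = 36713/2 ≈ 18357.)
(C + 23920)/(-368689 + V) = (√223863 + 23920)/(-368689 + 36713/2) = (23920 + √223863)/(-700665/2) = (23920 + √223863)*(-2/700665) = -9568/140133 - 2*√223863/700665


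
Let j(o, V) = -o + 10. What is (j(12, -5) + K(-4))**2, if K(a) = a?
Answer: 36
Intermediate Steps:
j(o, V) = 10 - o
(j(12, -5) + K(-4))**2 = ((10 - 1*12) - 4)**2 = ((10 - 12) - 4)**2 = (-2 - 4)**2 = (-6)**2 = 36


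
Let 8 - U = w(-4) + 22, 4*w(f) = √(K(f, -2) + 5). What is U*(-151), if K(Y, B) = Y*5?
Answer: 2114 + 151*I*√15/4 ≈ 2114.0 + 146.21*I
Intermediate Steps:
K(Y, B) = 5*Y
w(f) = √(5 + 5*f)/4 (w(f) = √(5*f + 5)/4 = √(5 + 5*f)/4)
U = -14 - I*√15/4 (U = 8 - (√(5 + 5*(-4))/4 + 22) = 8 - (√(5 - 20)/4 + 22) = 8 - (√(-15)/4 + 22) = 8 - ((I*√15)/4 + 22) = 8 - (I*√15/4 + 22) = 8 - (22 + I*√15/4) = 8 + (-22 - I*√15/4) = -14 - I*√15/4 ≈ -14.0 - 0.96825*I)
U*(-151) = (-14 - I*√15/4)*(-151) = 2114 + 151*I*√15/4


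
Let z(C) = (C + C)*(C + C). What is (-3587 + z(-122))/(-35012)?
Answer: -55949/35012 ≈ -1.5980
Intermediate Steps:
z(C) = 4*C² (z(C) = (2*C)*(2*C) = 4*C²)
(-3587 + z(-122))/(-35012) = (-3587 + 4*(-122)²)/(-35012) = (-3587 + 4*14884)*(-1/35012) = (-3587 + 59536)*(-1/35012) = 55949*(-1/35012) = -55949/35012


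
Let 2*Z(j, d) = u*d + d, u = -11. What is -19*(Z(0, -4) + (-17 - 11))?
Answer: 152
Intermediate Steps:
Z(j, d) = -5*d (Z(j, d) = (-11*d + d)/2 = (-10*d)/2 = -5*d)
-19*(Z(0, -4) + (-17 - 11)) = -19*(-5*(-4) + (-17 - 11)) = -19*(20 - 28) = -19*(-8) = 152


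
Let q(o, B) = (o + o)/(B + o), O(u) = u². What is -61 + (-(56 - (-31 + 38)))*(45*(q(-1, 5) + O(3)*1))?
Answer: -37607/2 ≈ -18804.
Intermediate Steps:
q(o, B) = 2*o/(B + o) (q(o, B) = (2*o)/(B + o) = 2*o/(B + o))
-61 + (-(56 - (-31 + 38)))*(45*(q(-1, 5) + O(3)*1)) = -61 + (-(56 - (-31 + 38)))*(45*(2*(-1)/(5 - 1) + 3²*1)) = -61 + (-(56 - 1*7))*(45*(2*(-1)/4 + 9*1)) = -61 + (-(56 - 7))*(45*(2*(-1)*(¼) + 9)) = -61 + (-1*49)*(45*(-½ + 9)) = -61 - 2205*17/2 = -61 - 49*765/2 = -61 - 37485/2 = -37607/2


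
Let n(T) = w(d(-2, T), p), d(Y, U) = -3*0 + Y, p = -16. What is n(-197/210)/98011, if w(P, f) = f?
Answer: -16/98011 ≈ -0.00016325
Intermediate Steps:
d(Y, U) = Y (d(Y, U) = 0 + Y = Y)
n(T) = -16
n(-197/210)/98011 = -16/98011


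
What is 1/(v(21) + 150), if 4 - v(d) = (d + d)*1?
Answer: 1/112 ≈ 0.0089286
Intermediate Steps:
v(d) = 4 - 2*d (v(d) = 4 - (d + d) = 4 - 2*d)
1/(v(21) + 150) = 1/((4 - 2*21) + 150) = 1/((4 - 42) + 150) = 1/(-38 + 150) = 1/112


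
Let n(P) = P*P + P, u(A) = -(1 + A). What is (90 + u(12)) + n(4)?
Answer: 97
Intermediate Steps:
u(A) = -1 - A
n(P) = P + P**2 (n(P) = P**2 + P = P + P**2)
(90 + u(12)) + n(4) = (90 + (-1 - 1*12)) + 4*(1 + 4) = (90 + (-1 - 12)) + 4*5 = (90 - 13) + 20 = 77 + 20 = 97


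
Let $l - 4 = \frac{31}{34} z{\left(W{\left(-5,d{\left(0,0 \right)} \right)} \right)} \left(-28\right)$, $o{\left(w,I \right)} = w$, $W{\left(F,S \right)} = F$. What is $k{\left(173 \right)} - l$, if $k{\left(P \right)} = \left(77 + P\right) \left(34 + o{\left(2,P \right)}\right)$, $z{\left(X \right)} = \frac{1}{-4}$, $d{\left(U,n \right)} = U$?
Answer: $\frac{305647}{34} \approx 8989.6$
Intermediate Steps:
$z{\left(X \right)} = - \frac{1}{4}$
$l = \frac{353}{34}$ ($l = 4 + \frac{31}{34} \left(- \frac{1}{4}\right) \left(-28\right) = 4 - - \frac{217}{34} = 4 + \frac{217}{34} = \frac{353}{34} \approx 10.382$)
$k{\left(P \right)} = 2772 + 36 P$ ($k{\left(P \right)} = \left(77 + P\right) \left(34 + 2\right) = \left(77 + P\right) 36 = 2772 + 36 P$)
$k{\left(173 \right)} - l = \left(2772 + 36 \cdot 173\right) - \frac{353}{34} = \left(2772 + 6228\right) - \frac{353}{34} = 9000 - \frac{353}{34} = \frac{305647}{34}$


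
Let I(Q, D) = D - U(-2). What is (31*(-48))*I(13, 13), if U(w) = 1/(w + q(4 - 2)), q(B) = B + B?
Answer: -18600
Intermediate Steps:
q(B) = 2*B
U(w) = 1/(4 + w) (U(w) = 1/(w + 2*(4 - 2)) = 1/(w + 2*2) = 1/(w + 4) = 1/(4 + w))
I(Q, D) = -½ + D (I(Q, D) = D - 1/(4 - 2) = D - 1/2 = D - 1*½ = D - ½ = -½ + D)
(31*(-48))*I(13, 13) = (31*(-48))*(-½ + 13) = -1488*25/2 = -18600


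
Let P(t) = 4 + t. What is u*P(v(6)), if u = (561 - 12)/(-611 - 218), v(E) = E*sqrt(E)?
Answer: -2196/829 - 3294*sqrt(6)/829 ≈ -12.382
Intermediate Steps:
v(E) = E**(3/2)
u = -549/829 (u = 549/(-829) = 549*(-1/829) = -549/829 ≈ -0.66224)
u*P(v(6)) = -549*(4 + 6**(3/2))/829 = -549*(4 + 6*sqrt(6))/829 = -2196/829 - 3294*sqrt(6)/829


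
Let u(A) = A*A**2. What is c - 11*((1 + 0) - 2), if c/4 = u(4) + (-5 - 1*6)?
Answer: 223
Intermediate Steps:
u(A) = A**3
c = 212 (c = 4*(4**3 + (-5 - 1*6)) = 4*(64 + (-5 - 6)) = 4*(64 - 11) = 4*53 = 212)
c - 11*((1 + 0) - 2) = 212 - 11*((1 + 0) - 2) = 212 - 11*(1 - 2) = 212 - 11*(-1) = 212 + 11 = 223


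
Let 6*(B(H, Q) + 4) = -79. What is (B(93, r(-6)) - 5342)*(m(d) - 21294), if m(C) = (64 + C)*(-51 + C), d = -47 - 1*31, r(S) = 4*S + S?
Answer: 104439440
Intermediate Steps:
r(S) = 5*S
B(H, Q) = -103/6 (B(H, Q) = -4 + (⅙)*(-79) = -4 - 79/6 = -103/6)
d = -78 (d = -47 - 31 = -78)
m(C) = (-51 + C)*(64 + C)
(B(93, r(-6)) - 5342)*(m(d) - 21294) = (-103/6 - 5342)*((-3264 + (-78)² + 13*(-78)) - 21294) = -32155*((-3264 + 6084 - 1014) - 21294)/6 = -32155*(1806 - 21294)/6 = -32155/6*(-19488) = 104439440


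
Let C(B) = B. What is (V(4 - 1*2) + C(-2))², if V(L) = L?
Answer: 0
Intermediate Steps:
(V(4 - 1*2) + C(-2))² = ((4 - 1*2) - 2)² = ((4 - 2) - 2)² = (2 - 2)² = 0² = 0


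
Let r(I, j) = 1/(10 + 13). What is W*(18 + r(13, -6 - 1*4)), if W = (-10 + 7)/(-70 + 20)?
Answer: 249/230 ≈ 1.0826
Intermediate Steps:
W = 3/50 (W = -3/(-50) = -3*(-1/50) = 3/50 ≈ 0.060000)
r(I, j) = 1/23
W*(18 + r(13, -6 - 1*4)) = 3*(18 + 1/23)/50 = (3/50)*(415/23) = 249/230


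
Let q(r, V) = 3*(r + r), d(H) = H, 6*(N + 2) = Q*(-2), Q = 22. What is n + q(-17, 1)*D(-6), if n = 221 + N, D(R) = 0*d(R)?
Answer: 635/3 ≈ 211.67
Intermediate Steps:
N = -28/3 (N = -2 + (22*(-2))/6 = -2 + (1/6)*(-44) = -2 - 22/3 = -28/3 ≈ -9.3333)
q(r, V) = 6*r (q(r, V) = 3*(2*r) = 6*r)
D(R) = 0 (D(R) = 0*R = 0)
n = 635/3 (n = 221 - 28/3 = 635/3 ≈ 211.67)
n + q(-17, 1)*D(-6) = 635/3 + (6*(-17))*0 = 635/3 - 102*0 = 635/3 + 0 = 635/3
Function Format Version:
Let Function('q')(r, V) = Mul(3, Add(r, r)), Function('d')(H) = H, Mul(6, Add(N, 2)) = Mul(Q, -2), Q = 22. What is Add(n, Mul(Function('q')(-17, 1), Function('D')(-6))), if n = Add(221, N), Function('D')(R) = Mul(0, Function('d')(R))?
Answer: Rational(635, 3) ≈ 211.67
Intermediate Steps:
N = Rational(-28, 3) (N = Add(-2, Mul(Rational(1, 6), Mul(22, -2))) = Add(-2, Mul(Rational(1, 6), -44)) = Add(-2, Rational(-22, 3)) = Rational(-28, 3) ≈ -9.3333)
Function('q')(r, V) = Mul(6, r) (Function('q')(r, V) = Mul(3, Mul(2, r)) = Mul(6, r))
Function('D')(R) = 0 (Function('D')(R) = Mul(0, R) = 0)
n = Rational(635, 3) (n = Add(221, Rational(-28, 3)) = Rational(635, 3) ≈ 211.67)
Add(n, Mul(Function('q')(-17, 1), Function('D')(-6))) = Add(Rational(635, 3), Mul(Mul(6, -17), 0)) = Add(Rational(635, 3), Mul(-102, 0)) = Add(Rational(635, 3), 0) = Rational(635, 3)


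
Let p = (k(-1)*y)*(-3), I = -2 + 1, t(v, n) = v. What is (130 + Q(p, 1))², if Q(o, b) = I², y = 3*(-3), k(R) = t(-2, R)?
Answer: 17161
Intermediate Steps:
I = -1
k(R) = -2
y = -9
p = -54 (p = -2*(-9)*(-3) = 18*(-3) = -54)
Q(o, b) = 1 (Q(o, b) = (-1)² = 1)
(130 + Q(p, 1))² = (130 + 1)² = 131² = 17161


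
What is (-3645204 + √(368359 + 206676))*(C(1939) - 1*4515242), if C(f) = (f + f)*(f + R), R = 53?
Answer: -11700135215736 + 3209734*√575035 ≈ -1.1698e+13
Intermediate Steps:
C(f) = 2*f*(53 + f) (C(f) = (f + f)*(f + 53) = (2*f)*(53 + f) = 2*f*(53 + f))
(-3645204 + √(368359 + 206676))*(C(1939) - 1*4515242) = (-3645204 + √(368359 + 206676))*(2*1939*(53 + 1939) - 1*4515242) = (-3645204 + √575035)*(2*1939*1992 - 4515242) = (-3645204 + √575035)*(7724976 - 4515242) = (-3645204 + √575035)*3209734 = -11700135215736 + 3209734*√575035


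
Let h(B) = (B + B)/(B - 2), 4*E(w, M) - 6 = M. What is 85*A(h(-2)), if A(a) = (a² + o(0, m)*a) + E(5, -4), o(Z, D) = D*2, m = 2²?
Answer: 1615/2 ≈ 807.50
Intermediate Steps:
E(w, M) = 3/2 + M/4
m = 4
h(B) = 2*B/(-2 + B) (h(B) = (2*B)/(-2 + B) = 2*B/(-2 + B))
o(Z, D) = 2*D
A(a) = ½ + a² + 8*a (A(a) = (a² + (2*4)*a) + (3/2 + (¼)*(-4)) = (a² + 8*a) + (3/2 - 1) = (a² + 8*a) + ½ = ½ + a² + 8*a)
85*A(h(-2)) = 85*(½ + (2*(-2)/(-2 - 2))² + 8*(2*(-2)/(-2 - 2))) = 85*(½ + (2*(-2)/(-4))² + 8*(2*(-2)/(-4))) = 85*(½ + (2*(-2)*(-¼))² + 8*(2*(-2)*(-¼))) = 85*(½ + 1² + 8*1) = 85*(½ + 1 + 8) = 85*(19/2) = 1615/2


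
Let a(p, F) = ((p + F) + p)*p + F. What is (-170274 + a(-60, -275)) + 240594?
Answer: 93745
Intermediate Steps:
a(p, F) = F + p*(F + 2*p) (a(p, F) = ((F + p) + p)*p + F = (F + 2*p)*p + F = p*(F + 2*p) + F = F + p*(F + 2*p))
(-170274 + a(-60, -275)) + 240594 = (-170274 + (-275 + 2*(-60)² - 275*(-60))) + 240594 = (-170274 + (-275 + 2*3600 + 16500)) + 240594 = (-170274 + (-275 + 7200 + 16500)) + 240594 = (-170274 + 23425) + 240594 = -146849 + 240594 = 93745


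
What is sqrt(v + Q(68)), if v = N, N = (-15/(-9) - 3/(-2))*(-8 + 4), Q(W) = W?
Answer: sqrt(498)/3 ≈ 7.4386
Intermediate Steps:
N = -38/3 (N = (-15*(-1/9) - 3*(-1/2))*(-4) = (5/3 + 3/2)*(-4) = (19/6)*(-4) = -38/3 ≈ -12.667)
v = -38/3 ≈ -12.667
sqrt(v + Q(68)) = sqrt(-38/3 + 68) = sqrt(166/3) = sqrt(498)/3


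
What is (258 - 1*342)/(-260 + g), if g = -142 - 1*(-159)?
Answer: 28/81 ≈ 0.34568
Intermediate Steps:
g = 17 (g = -142 + 159 = 17)
(258 - 1*342)/(-260 + g) = (258 - 1*342)/(-260 + 17) = (258 - 342)/(-243) = -84*(-1/243) = 28/81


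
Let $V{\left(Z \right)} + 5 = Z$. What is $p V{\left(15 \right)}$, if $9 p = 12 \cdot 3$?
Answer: $40$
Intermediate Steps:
$p = 4$ ($p = \frac{12 \cdot 3}{9} = \frac{1}{9} \cdot 36 = 4$)
$V{\left(Z \right)} = -5 + Z$
$p V{\left(15 \right)} = 4 \left(-5 + 15\right) = 4 \cdot 10 = 40$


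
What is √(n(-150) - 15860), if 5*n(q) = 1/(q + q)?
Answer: I*√356850015/150 ≈ 125.94*I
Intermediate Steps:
n(q) = 1/(10*q) (n(q) = 1/(5*(q + q)) = 1/(5*((2*q))) = (1/(2*q))/5 = 1/(10*q))
√(n(-150) - 15860) = √((⅒)/(-150) - 15860) = √((⅒)*(-1/150) - 15860) = √(-1/1500 - 15860) = √(-23790001/1500) = I*√356850015/150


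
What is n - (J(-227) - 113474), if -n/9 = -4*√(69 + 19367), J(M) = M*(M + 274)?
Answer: 124143 + 72*√4859 ≈ 1.2916e+5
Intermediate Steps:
J(M) = M*(274 + M)
n = 72*√4859 (n = -(-36)*√(69 + 19367) = -(-36)*√19436 = -(-36)*2*√4859 = -(-72)*√4859 = 72*√4859 ≈ 5018.9)
n - (J(-227) - 113474) = 72*√4859 - (-227*(274 - 227) - 113474) = 72*√4859 - (-227*47 - 113474) = 72*√4859 - (-10669 - 113474) = 72*√4859 - 1*(-124143) = 72*√4859 + 124143 = 124143 + 72*√4859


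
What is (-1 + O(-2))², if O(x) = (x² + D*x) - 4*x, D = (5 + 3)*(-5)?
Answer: 8281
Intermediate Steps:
D = -40 (D = 8*(-5) = -40)
O(x) = x² - 44*x (O(x) = (x² - 40*x) - 4*x = x² - 44*x)
(-1 + O(-2))² = (-1 - 2*(-44 - 2))² = (-1 - 2*(-46))² = (-1 + 92)² = 91² = 8281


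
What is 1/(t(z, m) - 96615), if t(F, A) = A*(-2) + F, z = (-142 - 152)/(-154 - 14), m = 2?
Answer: -4/386469 ≈ -1.0350e-5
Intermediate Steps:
z = 7/4 (z = -294/(-168) = -294*(-1/168) = 7/4 ≈ 1.7500)
t(F, A) = F - 2*A (t(F, A) = -2*A + F = F - 2*A)
1/(t(z, m) - 96615) = 1/((7/4 - 2*2) - 96615) = 1/((7/4 - 4) - 96615) = 1/(-9/4 - 96615) = 1/(-386469/4) = -4/386469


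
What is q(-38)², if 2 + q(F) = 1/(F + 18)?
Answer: 1681/400 ≈ 4.2025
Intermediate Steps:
q(F) = -2 + 1/(18 + F) (q(F) = -2 + 1/(F + 18) = -2 + 1/(18 + F))
q(-38)² = ((-35 - 2*(-38))/(18 - 38))² = ((-35 + 76)/(-20))² = (-1/20*41)² = (-41/20)² = 1681/400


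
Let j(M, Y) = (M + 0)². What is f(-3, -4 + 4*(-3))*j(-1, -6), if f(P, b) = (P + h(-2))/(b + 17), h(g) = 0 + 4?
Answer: 1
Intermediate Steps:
j(M, Y) = M²
h(g) = 4
f(P, b) = (4 + P)/(17 + b) (f(P, b) = (P + 4)/(b + 17) = (4 + P)/(17 + b))
f(-3, -4 + 4*(-3))*j(-1, -6) = ((4 - 3)/(17 + (-4 + 4*(-3))))*(-1)² = (1/(17 + (-4 - 12)))*1 = (1/(17 - 16))*1 = (1/1)*1 = (1*1)*1 = 1*1 = 1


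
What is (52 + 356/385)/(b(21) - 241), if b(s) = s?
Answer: -5094/21175 ≈ -0.24057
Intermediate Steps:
(52 + 356/385)/(b(21) - 241) = (52 + 356/385)/(21 - 241) = (52 + 356*(1/385))/(-220) = (52 + 356/385)*(-1/220) = (20376/385)*(-1/220) = -5094/21175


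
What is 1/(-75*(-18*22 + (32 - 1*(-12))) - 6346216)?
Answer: -1/6319816 ≈ -1.5823e-7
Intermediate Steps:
1/(-75*(-18*22 + (32 - 1*(-12))) - 6346216) = 1/(-75*(-396 + (32 + 12)) - 6346216) = 1/(-75*(-396 + 44) - 6346216) = 1/(-75*(-352) - 6346216) = 1/(26400 - 6346216) = 1/(-6319816) = -1/6319816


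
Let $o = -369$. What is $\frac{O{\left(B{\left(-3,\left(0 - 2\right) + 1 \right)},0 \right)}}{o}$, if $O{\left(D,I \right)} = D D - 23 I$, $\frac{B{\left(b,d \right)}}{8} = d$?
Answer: $- \frac{64}{369} \approx -0.17344$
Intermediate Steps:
$B{\left(b,d \right)} = 8 d$
$O{\left(D,I \right)} = D^{2} - 23 I$
$\frac{O{\left(B{\left(-3,\left(0 - 2\right) + 1 \right)},0 \right)}}{o} = \frac{\left(8 \left(\left(0 - 2\right) + 1\right)\right)^{2} - 0}{-369} = \left(\left(8 \left(-2 + 1\right)\right)^{2} + 0\right) \left(- \frac{1}{369}\right) = \left(\left(8 \left(-1\right)\right)^{2} + 0\right) \left(- \frac{1}{369}\right) = \left(\left(-8\right)^{2} + 0\right) \left(- \frac{1}{369}\right) = \left(64 + 0\right) \left(- \frac{1}{369}\right) = 64 \left(- \frac{1}{369}\right) = - \frac{64}{369}$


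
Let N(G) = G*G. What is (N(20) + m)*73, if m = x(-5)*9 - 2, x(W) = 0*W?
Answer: 29054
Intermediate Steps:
x(W) = 0
N(G) = G²
m = -2 (m = 0*9 - 2 = 0 - 2 = -2)
(N(20) + m)*73 = (20² - 2)*73 = (400 - 2)*73 = 398*73 = 29054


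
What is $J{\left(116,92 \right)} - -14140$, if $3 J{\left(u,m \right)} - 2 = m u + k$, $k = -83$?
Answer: $\frac{53011}{3} \approx 17670.0$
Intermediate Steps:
$J{\left(u,m \right)} = -27 + \frac{m u}{3}$ ($J{\left(u,m \right)} = \frac{2}{3} + \frac{m u - 83}{3} = \frac{2}{3} + \frac{-83 + m u}{3} = \frac{2}{3} + \left(- \frac{83}{3} + \frac{m u}{3}\right) = -27 + \frac{m u}{3}$)
$J{\left(116,92 \right)} - -14140 = \left(-27 + \frac{1}{3} \cdot 92 \cdot 116\right) - -14140 = \left(-27 + \frac{10672}{3}\right) + 14140 = \frac{10591}{3} + 14140 = \frac{53011}{3}$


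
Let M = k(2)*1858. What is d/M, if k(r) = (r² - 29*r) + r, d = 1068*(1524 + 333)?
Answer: -495819/24154 ≈ -20.527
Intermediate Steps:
d = 1983276 (d = 1068*1857 = 1983276)
k(r) = r² - 28*r
M = -96616 (M = (2*(-28 + 2))*1858 = (2*(-26))*1858 = -52*1858 = -96616)
d/M = 1983276/(-96616) = 1983276*(-1/96616) = -495819/24154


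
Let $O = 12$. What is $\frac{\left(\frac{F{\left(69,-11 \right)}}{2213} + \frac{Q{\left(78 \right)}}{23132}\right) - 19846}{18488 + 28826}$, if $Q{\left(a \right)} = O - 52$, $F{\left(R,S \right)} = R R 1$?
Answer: $- \frac{253957211301}{605514115606} \approx -0.41941$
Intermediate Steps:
$F{\left(R,S \right)} = R^{2}$ ($F{\left(R,S \right)} = R^{2} \cdot 1 = R^{2}$)
$Q{\left(a \right)} = -40$ ($Q{\left(a \right)} = 12 - 52 = -40$)
$\frac{\left(\frac{F{\left(69,-11 \right)}}{2213} + \frac{Q{\left(78 \right)}}{23132}\right) - 19846}{18488 + 28826} = \frac{\left(\frac{69^{2}}{2213} - \frac{40}{23132}\right) - 19846}{18488 + 28826} = \frac{\left(4761 \cdot \frac{1}{2213} - \frac{10}{5783}\right) - 19846}{47314} = \left(\left(\frac{4761}{2213} - \frac{10}{5783}\right) - 19846\right) \frac{1}{47314} = \left(\frac{27510733}{12797779} - 19846\right) \frac{1}{47314} = \left(- \frac{253957211301}{12797779}\right) \frac{1}{47314} = - \frac{253957211301}{605514115606}$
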